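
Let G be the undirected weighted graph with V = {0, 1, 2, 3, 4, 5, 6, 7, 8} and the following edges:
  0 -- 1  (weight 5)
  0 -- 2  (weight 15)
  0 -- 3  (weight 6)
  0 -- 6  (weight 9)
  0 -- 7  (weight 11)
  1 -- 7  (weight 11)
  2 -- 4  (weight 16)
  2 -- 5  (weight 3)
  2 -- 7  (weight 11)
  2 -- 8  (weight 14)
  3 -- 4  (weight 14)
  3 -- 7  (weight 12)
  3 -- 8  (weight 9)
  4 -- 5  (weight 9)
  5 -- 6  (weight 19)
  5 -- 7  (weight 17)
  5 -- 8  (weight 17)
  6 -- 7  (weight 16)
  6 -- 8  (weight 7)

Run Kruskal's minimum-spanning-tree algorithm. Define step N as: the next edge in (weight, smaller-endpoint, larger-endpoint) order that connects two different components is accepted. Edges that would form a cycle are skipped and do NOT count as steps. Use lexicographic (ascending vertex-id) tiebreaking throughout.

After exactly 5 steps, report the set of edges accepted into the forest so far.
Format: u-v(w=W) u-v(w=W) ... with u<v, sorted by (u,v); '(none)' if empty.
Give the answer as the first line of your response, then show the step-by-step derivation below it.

0-1(w=5) 0-3(w=6) 0-6(w=9) 2-5(w=3) 6-8(w=7)

step 1: add edge 2-5 (w=3); MST = {2-5(w=3)}
step 2: add edge 0-1 (w=5); MST = {0-1(w=5) 2-5(w=3)}
step 3: add edge 0-3 (w=6); MST = {0-1(w=5) 0-3(w=6) 2-5(w=3)}
step 4: add edge 6-8 (w=7); MST = {0-1(w=5) 0-3(w=6) 2-5(w=3) 6-8(w=7)}
step 5: add edge 0-6 (w=9); MST = {0-1(w=5) 0-3(w=6) 0-6(w=9) 2-5(w=3) 6-8(w=7)}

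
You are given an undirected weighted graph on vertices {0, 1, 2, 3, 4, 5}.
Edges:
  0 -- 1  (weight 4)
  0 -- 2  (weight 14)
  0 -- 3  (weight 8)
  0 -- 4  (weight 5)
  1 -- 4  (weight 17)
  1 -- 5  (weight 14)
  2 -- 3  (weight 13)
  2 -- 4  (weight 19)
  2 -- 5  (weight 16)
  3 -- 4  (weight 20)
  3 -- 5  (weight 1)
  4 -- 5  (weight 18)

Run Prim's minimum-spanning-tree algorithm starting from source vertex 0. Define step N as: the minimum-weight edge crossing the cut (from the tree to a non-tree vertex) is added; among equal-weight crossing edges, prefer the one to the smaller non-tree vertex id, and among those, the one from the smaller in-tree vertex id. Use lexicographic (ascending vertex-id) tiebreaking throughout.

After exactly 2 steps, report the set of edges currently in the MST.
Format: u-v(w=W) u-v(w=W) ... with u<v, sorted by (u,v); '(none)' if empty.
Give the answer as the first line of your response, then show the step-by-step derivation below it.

0-1(w=4) 0-4(w=5)

step 1: add edge 0-1 (w=4); MST = {0-1(w=4)}
step 2: add edge 0-4 (w=5); MST = {0-1(w=4) 0-4(w=5)}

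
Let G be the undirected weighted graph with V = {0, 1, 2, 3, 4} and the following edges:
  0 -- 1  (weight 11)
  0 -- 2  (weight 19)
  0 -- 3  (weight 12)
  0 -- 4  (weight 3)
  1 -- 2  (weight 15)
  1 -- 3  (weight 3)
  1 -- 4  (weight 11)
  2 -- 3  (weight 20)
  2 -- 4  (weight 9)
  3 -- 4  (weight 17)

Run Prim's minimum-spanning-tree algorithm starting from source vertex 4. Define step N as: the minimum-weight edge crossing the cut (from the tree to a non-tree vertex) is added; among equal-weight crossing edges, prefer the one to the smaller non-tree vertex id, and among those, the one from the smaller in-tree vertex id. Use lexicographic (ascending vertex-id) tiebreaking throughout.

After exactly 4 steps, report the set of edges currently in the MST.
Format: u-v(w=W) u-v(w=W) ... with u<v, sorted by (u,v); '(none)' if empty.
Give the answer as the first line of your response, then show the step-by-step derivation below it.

0-1(w=11) 0-4(w=3) 1-3(w=3) 2-4(w=9)

step 1: add edge 0-4 (w=3); MST = {0-4(w=3)}
step 2: add edge 2-4 (w=9); MST = {0-4(w=3) 2-4(w=9)}
step 3: add edge 0-1 (w=11); MST = {0-1(w=11) 0-4(w=3) 2-4(w=9)}
step 4: add edge 1-3 (w=3); MST = {0-1(w=11) 0-4(w=3) 1-3(w=3) 2-4(w=9)}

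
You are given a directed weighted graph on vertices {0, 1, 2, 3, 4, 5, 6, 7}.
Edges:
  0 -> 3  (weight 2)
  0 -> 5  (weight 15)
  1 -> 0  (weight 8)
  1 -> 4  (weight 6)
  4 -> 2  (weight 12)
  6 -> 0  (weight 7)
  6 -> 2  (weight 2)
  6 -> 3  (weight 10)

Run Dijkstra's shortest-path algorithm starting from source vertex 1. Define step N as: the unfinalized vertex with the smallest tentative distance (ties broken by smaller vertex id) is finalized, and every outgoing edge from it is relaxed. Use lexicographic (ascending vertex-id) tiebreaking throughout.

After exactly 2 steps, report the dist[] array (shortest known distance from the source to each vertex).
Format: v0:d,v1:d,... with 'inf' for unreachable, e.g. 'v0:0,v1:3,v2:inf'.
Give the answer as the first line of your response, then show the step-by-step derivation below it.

v0:8,v1:0,v2:18,v3:inf,v4:6,v5:inf,v6:inf,v7:inf

step 1: dist = v0:8,v1:0,v2:inf,v3:inf,v4:6,v5:inf,v6:inf,v7:inf
step 2: dist = v0:8,v1:0,v2:18,v3:inf,v4:6,v5:inf,v6:inf,v7:inf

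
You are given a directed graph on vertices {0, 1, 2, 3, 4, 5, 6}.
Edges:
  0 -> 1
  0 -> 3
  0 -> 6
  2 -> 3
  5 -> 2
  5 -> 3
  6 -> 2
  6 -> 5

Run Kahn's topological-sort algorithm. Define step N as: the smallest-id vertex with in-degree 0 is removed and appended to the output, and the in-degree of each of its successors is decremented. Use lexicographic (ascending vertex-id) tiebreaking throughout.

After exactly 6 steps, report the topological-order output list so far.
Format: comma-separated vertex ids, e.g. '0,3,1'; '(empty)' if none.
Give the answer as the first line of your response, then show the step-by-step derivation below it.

0,1,4,6,5,2

step 1: output 0; order=[0]; indeg=(0,0,2,2,0,1,0)
step 2: output 1; order=[0,1]; indeg=(0,0,2,2,0,1,0)
step 3: output 4; order=[0,1,4]; indeg=(0,0,2,2,0,1,0)
step 4: output 6; order=[0,1,4,6]; indeg=(0,0,1,2,0,0,0)
step 5: output 5; order=[0,1,4,6,5]; indeg=(0,0,0,1,0,0,0)
step 6: output 2; order=[0,1,4,6,5,2]; indeg=(0,0,0,0,0,0,0)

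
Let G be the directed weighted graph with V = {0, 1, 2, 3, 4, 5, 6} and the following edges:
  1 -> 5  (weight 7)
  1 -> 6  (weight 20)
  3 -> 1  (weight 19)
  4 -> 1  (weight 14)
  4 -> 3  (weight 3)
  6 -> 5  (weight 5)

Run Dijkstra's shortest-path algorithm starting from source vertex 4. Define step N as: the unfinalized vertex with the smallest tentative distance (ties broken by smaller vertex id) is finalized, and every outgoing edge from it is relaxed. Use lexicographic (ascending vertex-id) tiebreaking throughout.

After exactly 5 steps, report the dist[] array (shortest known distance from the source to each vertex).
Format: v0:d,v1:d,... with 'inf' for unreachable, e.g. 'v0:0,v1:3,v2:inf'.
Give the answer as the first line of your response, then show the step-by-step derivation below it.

v0:inf,v1:14,v2:inf,v3:3,v4:0,v5:21,v6:34

step 1: dist = v0:inf,v1:14,v2:inf,v3:3,v4:0,v5:inf,v6:inf
step 2: dist = v0:inf,v1:14,v2:inf,v3:3,v4:0,v5:inf,v6:inf
step 3: dist = v0:inf,v1:14,v2:inf,v3:3,v4:0,v5:21,v6:34
step 4: dist = v0:inf,v1:14,v2:inf,v3:3,v4:0,v5:21,v6:34
step 5: dist = v0:inf,v1:14,v2:inf,v3:3,v4:0,v5:21,v6:34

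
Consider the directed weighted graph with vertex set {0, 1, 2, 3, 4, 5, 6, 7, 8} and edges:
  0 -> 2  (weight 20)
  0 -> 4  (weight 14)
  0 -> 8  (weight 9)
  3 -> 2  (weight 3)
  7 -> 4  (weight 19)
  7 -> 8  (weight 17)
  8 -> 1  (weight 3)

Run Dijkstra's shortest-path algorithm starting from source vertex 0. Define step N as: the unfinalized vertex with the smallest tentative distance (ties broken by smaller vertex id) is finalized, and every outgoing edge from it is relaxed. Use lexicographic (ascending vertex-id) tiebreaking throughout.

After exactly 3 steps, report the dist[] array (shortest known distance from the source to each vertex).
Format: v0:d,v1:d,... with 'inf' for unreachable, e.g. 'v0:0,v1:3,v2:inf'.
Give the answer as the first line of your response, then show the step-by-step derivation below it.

v0:0,v1:12,v2:20,v3:inf,v4:14,v5:inf,v6:inf,v7:inf,v8:9

step 1: dist = v0:0,v1:inf,v2:20,v3:inf,v4:14,v5:inf,v6:inf,v7:inf,v8:9
step 2: dist = v0:0,v1:12,v2:20,v3:inf,v4:14,v5:inf,v6:inf,v7:inf,v8:9
step 3: dist = v0:0,v1:12,v2:20,v3:inf,v4:14,v5:inf,v6:inf,v7:inf,v8:9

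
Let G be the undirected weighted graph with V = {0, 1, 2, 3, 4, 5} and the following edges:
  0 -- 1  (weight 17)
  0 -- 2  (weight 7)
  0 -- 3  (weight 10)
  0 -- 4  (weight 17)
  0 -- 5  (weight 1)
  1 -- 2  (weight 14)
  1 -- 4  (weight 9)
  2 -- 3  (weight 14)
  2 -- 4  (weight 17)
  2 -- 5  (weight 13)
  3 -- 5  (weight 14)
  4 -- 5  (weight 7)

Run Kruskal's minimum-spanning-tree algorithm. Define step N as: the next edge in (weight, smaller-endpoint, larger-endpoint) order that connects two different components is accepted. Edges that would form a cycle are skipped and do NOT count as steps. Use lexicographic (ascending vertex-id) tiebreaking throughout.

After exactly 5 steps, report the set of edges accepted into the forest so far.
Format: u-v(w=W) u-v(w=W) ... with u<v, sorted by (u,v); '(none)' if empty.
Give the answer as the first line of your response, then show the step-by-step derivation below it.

0-2(w=7) 0-3(w=10) 0-5(w=1) 1-4(w=9) 4-5(w=7)

step 1: add edge 0-5 (w=1); MST = {0-5(w=1)}
step 2: add edge 0-2 (w=7); MST = {0-2(w=7) 0-5(w=1)}
step 3: add edge 4-5 (w=7); MST = {0-2(w=7) 0-5(w=1) 4-5(w=7)}
step 4: add edge 1-4 (w=9); MST = {0-2(w=7) 0-5(w=1) 1-4(w=9) 4-5(w=7)}
step 5: add edge 0-3 (w=10); MST = {0-2(w=7) 0-3(w=10) 0-5(w=1) 1-4(w=9) 4-5(w=7)}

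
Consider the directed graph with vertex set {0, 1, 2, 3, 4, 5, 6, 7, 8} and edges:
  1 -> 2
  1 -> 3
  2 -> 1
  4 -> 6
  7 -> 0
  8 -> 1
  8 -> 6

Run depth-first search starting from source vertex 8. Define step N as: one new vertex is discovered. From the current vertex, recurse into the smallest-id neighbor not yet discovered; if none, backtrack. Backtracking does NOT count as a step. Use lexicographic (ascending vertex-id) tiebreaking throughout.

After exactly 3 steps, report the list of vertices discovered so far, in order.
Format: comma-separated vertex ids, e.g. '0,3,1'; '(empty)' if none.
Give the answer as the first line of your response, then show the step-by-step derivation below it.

8,1,2

step 1: discover 8; path=8; order=8
step 2: discover 1; path=8>1; order=8,1
step 3: discover 2; path=8>1>2; order=8,1,2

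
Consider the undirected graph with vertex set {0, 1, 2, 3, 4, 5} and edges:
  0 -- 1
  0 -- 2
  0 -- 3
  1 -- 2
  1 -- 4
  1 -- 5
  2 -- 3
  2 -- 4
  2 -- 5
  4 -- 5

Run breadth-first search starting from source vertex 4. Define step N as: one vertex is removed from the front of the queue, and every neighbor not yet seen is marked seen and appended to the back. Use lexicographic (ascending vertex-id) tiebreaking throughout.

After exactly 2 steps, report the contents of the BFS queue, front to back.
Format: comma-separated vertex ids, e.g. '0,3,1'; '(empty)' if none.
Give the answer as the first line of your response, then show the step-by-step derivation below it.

2,5,0

step 1: dequeue 4; queue=[1,2,5]; order=4
step 2: dequeue 1; queue=[2,5,0]; order=4,1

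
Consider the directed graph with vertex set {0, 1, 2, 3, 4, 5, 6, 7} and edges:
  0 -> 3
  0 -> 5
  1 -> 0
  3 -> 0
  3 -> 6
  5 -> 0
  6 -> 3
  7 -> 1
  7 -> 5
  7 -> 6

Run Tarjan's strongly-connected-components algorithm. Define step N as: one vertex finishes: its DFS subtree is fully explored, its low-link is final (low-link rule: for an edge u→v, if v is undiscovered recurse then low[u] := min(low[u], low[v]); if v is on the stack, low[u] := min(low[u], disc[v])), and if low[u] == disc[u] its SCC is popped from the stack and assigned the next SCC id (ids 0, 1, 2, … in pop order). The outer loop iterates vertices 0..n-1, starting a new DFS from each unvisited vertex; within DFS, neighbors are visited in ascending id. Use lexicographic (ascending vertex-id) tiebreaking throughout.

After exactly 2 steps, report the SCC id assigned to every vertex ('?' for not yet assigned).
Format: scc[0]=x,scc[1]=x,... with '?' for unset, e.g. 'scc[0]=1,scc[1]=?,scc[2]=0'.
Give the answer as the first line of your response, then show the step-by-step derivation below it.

scc[0]=?,scc[1]=?,scc[2]=?,scc[3]=?,scc[4]=?,scc[5]=?,scc[6]=?,scc[7]=?

step 1: low=(low[0]=0,low[1]=?,low[2]=?,low[3]=0,low[4]=?,low[5]=?,low[6]=1,low[7]=?); scc=(scc[0]=?,scc[1]=?,scc[2]=?,scc[3]=?,scc[4]=?,scc[5]=?,scc[6]=?,scc[7]=?)
step 2: low=(low[0]=0,low[1]=?,low[2]=?,low[3]=0,low[4]=?,low[5]=?,low[6]=1,low[7]=?); scc=(scc[0]=?,scc[1]=?,scc[2]=?,scc[3]=?,scc[4]=?,scc[5]=?,scc[6]=?,scc[7]=?)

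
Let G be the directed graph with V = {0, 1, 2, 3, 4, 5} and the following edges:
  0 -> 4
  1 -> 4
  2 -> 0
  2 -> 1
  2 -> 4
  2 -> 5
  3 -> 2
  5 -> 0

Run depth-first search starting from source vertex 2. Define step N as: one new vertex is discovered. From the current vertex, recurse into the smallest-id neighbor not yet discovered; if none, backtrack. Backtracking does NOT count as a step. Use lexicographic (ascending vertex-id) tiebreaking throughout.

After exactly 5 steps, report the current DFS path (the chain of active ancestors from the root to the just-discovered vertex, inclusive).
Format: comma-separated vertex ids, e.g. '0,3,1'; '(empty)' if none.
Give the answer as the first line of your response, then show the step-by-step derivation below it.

2,5

step 1: discover 2; path=2; order=2
step 2: discover 0; path=2>0; order=2,0
step 3: discover 4; path=2>0>4; order=2,0,4
step 4: discover 1; path=2>1; order=2,0,4,1
step 5: discover 5; path=2>5; order=2,0,4,1,5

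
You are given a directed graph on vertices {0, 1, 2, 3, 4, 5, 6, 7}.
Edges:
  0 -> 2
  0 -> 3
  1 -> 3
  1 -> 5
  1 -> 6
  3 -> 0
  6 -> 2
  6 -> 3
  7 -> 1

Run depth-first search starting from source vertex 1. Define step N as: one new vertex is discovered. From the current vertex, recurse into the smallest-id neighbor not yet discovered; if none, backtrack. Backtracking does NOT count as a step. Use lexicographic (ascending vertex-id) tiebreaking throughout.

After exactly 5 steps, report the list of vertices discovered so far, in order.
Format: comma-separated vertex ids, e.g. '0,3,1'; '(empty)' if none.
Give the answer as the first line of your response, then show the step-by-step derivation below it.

1,3,0,2,5

step 1: discover 1; path=1; order=1
step 2: discover 3; path=1>3; order=1,3
step 3: discover 0; path=1>3>0; order=1,3,0
step 4: discover 2; path=1>3>0>2; order=1,3,0,2
step 5: discover 5; path=1>5; order=1,3,0,2,5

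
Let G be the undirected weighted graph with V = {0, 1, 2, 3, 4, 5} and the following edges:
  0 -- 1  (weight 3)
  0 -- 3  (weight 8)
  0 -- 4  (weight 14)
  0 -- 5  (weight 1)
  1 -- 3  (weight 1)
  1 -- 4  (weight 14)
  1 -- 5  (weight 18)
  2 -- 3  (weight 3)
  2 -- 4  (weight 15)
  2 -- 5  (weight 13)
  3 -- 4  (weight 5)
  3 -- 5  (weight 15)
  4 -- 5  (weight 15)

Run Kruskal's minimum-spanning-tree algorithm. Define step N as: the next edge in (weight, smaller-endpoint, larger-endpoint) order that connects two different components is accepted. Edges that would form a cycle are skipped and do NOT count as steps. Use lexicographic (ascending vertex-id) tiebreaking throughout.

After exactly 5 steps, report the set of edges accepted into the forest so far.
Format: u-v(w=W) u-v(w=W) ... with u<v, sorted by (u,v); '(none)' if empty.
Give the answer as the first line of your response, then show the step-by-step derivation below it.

0-1(w=3) 0-5(w=1) 1-3(w=1) 2-3(w=3) 3-4(w=5)

step 1: add edge 0-5 (w=1); MST = {0-5(w=1)}
step 2: add edge 1-3 (w=1); MST = {0-5(w=1) 1-3(w=1)}
step 3: add edge 0-1 (w=3); MST = {0-1(w=3) 0-5(w=1) 1-3(w=1)}
step 4: add edge 2-3 (w=3); MST = {0-1(w=3) 0-5(w=1) 1-3(w=1) 2-3(w=3)}
step 5: add edge 3-4 (w=5); MST = {0-1(w=3) 0-5(w=1) 1-3(w=1) 2-3(w=3) 3-4(w=5)}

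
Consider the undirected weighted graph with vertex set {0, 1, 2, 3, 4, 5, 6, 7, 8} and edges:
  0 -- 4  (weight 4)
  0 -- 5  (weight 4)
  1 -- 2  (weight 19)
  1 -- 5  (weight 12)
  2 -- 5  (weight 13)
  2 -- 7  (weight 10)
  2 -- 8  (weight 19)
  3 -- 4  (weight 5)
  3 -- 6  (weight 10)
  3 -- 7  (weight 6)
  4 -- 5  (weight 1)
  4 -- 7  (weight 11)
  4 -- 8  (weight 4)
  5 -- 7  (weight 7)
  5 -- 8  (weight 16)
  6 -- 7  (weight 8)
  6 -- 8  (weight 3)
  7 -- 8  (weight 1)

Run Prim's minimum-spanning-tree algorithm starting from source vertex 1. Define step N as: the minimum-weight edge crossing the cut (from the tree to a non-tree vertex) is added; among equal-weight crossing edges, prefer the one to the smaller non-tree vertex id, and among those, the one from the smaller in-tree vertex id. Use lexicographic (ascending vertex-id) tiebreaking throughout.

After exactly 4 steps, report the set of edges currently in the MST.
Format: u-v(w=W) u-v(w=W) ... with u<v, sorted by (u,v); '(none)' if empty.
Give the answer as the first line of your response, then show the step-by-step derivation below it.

0-4(w=4) 1-5(w=12) 4-5(w=1) 4-8(w=4)

step 1: add edge 1-5 (w=12); MST = {1-5(w=12)}
step 2: add edge 4-5 (w=1); MST = {1-5(w=12) 4-5(w=1)}
step 3: add edge 0-4 (w=4); MST = {0-4(w=4) 1-5(w=12) 4-5(w=1)}
step 4: add edge 4-8 (w=4); MST = {0-4(w=4) 1-5(w=12) 4-5(w=1) 4-8(w=4)}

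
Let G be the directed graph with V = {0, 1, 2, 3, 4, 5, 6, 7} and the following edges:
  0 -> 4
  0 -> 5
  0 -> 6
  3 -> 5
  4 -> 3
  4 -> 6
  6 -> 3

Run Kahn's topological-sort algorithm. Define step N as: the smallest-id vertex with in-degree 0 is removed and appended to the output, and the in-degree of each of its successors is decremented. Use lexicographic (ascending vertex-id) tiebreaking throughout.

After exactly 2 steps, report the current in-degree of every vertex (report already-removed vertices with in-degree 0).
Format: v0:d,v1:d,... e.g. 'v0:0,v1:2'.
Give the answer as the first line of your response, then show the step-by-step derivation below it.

v0:0,v1:0,v2:0,v3:2,v4:0,v5:1,v6:1,v7:0

step 1: output 0; order=[0]; indeg=(0,0,0,2,0,1,1,0)
step 2: output 1; order=[0,1]; indeg=(0,0,0,2,0,1,1,0)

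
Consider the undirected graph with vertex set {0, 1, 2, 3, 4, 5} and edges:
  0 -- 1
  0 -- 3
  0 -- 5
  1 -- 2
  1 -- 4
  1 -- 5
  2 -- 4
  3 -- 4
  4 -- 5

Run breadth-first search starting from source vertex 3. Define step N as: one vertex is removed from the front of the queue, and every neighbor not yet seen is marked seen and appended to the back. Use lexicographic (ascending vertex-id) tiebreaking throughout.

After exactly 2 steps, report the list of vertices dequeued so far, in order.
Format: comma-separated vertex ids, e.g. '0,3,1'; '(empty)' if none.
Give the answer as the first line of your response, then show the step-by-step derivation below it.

3,0

step 1: dequeue 3; queue=[0,4]; order=3
step 2: dequeue 0; queue=[4,1,5]; order=3,0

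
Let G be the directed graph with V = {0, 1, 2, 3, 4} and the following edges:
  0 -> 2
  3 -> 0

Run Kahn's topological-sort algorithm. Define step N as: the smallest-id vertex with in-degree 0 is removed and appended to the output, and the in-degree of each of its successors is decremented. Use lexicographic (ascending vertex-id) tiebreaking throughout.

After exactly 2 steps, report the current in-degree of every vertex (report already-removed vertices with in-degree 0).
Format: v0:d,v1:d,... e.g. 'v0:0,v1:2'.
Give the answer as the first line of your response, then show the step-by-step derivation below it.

v0:0,v1:0,v2:1,v3:0,v4:0

step 1: output 1; order=[1]; indeg=(1,0,1,0,0)
step 2: output 3; order=[1,3]; indeg=(0,0,1,0,0)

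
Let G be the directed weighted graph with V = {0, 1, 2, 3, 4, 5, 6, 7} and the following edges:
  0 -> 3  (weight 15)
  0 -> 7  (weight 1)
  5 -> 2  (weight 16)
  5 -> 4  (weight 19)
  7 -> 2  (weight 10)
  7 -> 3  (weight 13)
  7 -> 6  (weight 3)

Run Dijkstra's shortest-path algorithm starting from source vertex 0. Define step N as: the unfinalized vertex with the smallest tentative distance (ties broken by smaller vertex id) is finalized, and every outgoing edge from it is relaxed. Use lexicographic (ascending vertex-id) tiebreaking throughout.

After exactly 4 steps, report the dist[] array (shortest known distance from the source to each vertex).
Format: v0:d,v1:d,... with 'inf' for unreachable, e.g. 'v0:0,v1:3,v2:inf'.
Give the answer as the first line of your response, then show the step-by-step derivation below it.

v0:0,v1:inf,v2:11,v3:14,v4:inf,v5:inf,v6:4,v7:1

step 1: dist = v0:0,v1:inf,v2:inf,v3:15,v4:inf,v5:inf,v6:inf,v7:1
step 2: dist = v0:0,v1:inf,v2:11,v3:14,v4:inf,v5:inf,v6:4,v7:1
step 3: dist = v0:0,v1:inf,v2:11,v3:14,v4:inf,v5:inf,v6:4,v7:1
step 4: dist = v0:0,v1:inf,v2:11,v3:14,v4:inf,v5:inf,v6:4,v7:1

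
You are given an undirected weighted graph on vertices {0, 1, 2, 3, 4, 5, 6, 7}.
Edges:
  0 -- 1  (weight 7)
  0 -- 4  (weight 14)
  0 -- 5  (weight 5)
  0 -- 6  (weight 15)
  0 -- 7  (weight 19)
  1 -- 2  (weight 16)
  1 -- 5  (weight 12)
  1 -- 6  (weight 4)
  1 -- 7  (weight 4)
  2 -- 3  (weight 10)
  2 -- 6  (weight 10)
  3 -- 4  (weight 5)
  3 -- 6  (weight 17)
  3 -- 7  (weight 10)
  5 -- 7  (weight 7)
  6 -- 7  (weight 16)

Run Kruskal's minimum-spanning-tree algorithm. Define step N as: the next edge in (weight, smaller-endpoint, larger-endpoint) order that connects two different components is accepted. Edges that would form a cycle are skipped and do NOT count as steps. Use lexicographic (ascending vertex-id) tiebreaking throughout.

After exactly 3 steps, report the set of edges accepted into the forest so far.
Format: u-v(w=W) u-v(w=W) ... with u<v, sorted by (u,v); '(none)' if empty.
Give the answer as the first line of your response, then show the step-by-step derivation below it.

0-5(w=5) 1-6(w=4) 1-7(w=4)

step 1: add edge 1-6 (w=4); MST = {1-6(w=4)}
step 2: add edge 1-7 (w=4); MST = {1-6(w=4) 1-7(w=4)}
step 3: add edge 0-5 (w=5); MST = {0-5(w=5) 1-6(w=4) 1-7(w=4)}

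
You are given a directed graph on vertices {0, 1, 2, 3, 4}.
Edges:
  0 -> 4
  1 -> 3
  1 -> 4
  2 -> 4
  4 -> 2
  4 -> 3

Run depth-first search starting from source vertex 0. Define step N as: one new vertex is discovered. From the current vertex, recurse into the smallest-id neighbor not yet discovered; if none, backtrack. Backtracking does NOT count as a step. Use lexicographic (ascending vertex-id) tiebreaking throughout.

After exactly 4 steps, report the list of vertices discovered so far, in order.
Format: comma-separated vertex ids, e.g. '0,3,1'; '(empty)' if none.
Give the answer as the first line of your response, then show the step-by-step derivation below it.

0,4,2,3

step 1: discover 0; path=0; order=0
step 2: discover 4; path=0>4; order=0,4
step 3: discover 2; path=0>4>2; order=0,4,2
step 4: discover 3; path=0>4>3; order=0,4,2,3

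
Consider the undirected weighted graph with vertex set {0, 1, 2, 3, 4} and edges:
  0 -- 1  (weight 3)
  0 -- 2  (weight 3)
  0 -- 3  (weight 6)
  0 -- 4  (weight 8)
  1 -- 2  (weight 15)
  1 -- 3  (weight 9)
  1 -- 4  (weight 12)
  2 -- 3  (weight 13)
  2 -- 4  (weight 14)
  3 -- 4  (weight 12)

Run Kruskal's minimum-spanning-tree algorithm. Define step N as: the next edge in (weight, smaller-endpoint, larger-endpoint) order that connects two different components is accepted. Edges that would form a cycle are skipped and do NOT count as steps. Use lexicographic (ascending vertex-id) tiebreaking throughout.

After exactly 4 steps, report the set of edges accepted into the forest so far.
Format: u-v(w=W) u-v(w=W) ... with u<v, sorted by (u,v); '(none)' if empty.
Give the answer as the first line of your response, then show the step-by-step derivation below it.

0-1(w=3) 0-2(w=3) 0-3(w=6) 0-4(w=8)

step 1: add edge 0-1 (w=3); MST = {0-1(w=3)}
step 2: add edge 0-2 (w=3); MST = {0-1(w=3) 0-2(w=3)}
step 3: add edge 0-3 (w=6); MST = {0-1(w=3) 0-2(w=3) 0-3(w=6)}
step 4: add edge 0-4 (w=8); MST = {0-1(w=3) 0-2(w=3) 0-3(w=6) 0-4(w=8)}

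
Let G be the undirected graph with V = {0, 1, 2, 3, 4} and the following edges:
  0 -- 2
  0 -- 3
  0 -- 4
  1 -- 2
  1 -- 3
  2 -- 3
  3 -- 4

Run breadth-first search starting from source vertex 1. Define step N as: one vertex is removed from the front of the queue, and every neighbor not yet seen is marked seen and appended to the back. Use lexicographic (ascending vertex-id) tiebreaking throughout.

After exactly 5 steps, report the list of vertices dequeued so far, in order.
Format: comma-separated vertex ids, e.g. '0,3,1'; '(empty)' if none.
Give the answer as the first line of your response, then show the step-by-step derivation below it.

1,2,3,0,4

step 1: dequeue 1; queue=[2,3]; order=1
step 2: dequeue 2; queue=[3,0]; order=1,2
step 3: dequeue 3; queue=[0,4]; order=1,2,3
step 4: dequeue 0; queue=[4]; order=1,2,3,0
step 5: dequeue 4; queue=[(empty)]; order=1,2,3,0,4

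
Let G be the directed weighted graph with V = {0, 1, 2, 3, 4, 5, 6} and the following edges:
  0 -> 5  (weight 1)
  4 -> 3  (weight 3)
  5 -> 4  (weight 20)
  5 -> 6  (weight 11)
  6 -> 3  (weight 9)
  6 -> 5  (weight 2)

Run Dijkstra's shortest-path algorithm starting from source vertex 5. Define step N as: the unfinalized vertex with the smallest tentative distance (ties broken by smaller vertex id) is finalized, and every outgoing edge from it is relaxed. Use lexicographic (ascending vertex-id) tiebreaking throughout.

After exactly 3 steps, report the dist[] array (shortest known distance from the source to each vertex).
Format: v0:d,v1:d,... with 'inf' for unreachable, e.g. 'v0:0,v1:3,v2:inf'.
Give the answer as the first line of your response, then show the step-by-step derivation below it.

v0:inf,v1:inf,v2:inf,v3:20,v4:20,v5:0,v6:11

step 1: dist = v0:inf,v1:inf,v2:inf,v3:inf,v4:20,v5:0,v6:11
step 2: dist = v0:inf,v1:inf,v2:inf,v3:20,v4:20,v5:0,v6:11
step 3: dist = v0:inf,v1:inf,v2:inf,v3:20,v4:20,v5:0,v6:11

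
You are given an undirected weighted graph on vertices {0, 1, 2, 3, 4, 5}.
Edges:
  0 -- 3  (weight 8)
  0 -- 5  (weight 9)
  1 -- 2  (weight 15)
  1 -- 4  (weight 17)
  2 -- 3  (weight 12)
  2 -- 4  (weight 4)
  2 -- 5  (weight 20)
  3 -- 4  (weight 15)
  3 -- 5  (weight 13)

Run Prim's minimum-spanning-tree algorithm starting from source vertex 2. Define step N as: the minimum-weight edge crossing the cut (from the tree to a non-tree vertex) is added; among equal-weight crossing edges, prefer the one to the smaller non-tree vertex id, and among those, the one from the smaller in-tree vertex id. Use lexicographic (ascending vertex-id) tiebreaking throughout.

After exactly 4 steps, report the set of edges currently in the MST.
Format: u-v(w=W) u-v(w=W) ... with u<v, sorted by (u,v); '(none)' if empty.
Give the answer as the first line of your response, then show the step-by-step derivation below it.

0-3(w=8) 0-5(w=9) 2-3(w=12) 2-4(w=4)

step 1: add edge 2-4 (w=4); MST = {2-4(w=4)}
step 2: add edge 2-3 (w=12); MST = {2-3(w=12) 2-4(w=4)}
step 3: add edge 0-3 (w=8); MST = {0-3(w=8) 2-3(w=12) 2-4(w=4)}
step 4: add edge 0-5 (w=9); MST = {0-3(w=8) 0-5(w=9) 2-3(w=12) 2-4(w=4)}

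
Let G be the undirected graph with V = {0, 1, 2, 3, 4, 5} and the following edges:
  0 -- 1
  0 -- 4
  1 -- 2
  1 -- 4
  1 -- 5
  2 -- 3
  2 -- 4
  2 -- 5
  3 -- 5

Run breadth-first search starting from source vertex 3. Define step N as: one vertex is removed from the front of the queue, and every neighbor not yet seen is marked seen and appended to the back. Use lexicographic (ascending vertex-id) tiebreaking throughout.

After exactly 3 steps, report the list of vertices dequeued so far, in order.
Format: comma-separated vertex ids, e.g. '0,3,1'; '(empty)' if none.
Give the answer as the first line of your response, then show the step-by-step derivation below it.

3,2,5

step 1: dequeue 3; queue=[2,5]; order=3
step 2: dequeue 2; queue=[5,1,4]; order=3,2
step 3: dequeue 5; queue=[1,4]; order=3,2,5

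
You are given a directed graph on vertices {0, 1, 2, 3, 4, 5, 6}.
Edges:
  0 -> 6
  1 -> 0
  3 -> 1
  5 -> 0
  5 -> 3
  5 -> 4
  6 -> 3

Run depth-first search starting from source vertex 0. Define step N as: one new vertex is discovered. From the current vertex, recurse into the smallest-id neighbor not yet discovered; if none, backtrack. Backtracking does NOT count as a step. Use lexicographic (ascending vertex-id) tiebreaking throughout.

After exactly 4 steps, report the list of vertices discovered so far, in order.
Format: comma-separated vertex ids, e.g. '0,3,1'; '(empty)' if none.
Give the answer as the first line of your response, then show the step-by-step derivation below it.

0,6,3,1

step 1: discover 0; path=0; order=0
step 2: discover 6; path=0>6; order=0,6
step 3: discover 3; path=0>6>3; order=0,6,3
step 4: discover 1; path=0>6>3>1; order=0,6,3,1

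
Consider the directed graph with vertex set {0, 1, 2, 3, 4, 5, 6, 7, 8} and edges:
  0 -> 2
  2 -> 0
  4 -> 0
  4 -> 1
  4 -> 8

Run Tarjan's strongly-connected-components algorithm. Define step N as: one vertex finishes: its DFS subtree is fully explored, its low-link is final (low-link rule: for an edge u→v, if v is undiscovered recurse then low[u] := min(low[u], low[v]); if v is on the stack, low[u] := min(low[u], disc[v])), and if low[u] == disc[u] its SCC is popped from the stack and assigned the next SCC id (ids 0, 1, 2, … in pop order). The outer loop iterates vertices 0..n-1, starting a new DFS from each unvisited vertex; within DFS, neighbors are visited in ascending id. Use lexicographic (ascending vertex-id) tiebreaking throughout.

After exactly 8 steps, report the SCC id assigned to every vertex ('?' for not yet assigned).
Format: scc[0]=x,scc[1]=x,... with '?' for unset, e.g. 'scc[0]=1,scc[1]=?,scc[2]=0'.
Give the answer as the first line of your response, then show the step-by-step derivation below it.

scc[0]=0,scc[1]=1,scc[2]=0,scc[3]=2,scc[4]=4,scc[5]=5,scc[6]=6,scc[7]=?,scc[8]=3

step 1: low=(low[0]=0,low[1]=?,low[2]=0,low[3]=?,low[4]=?,low[5]=?,low[6]=?,low[7]=?,low[8]=?); scc=(scc[0]=?,scc[1]=?,scc[2]=?,scc[3]=?,scc[4]=?,scc[5]=?,scc[6]=?,scc[7]=?,scc[8]=?)
step 2: low=(low[0]=0,low[1]=?,low[2]=0,low[3]=?,low[4]=?,low[5]=?,low[6]=?,low[7]=?,low[8]=?); scc=(scc[0]=0,scc[1]=?,scc[2]=0,scc[3]=?,scc[4]=?,scc[5]=?,scc[6]=?,scc[7]=?,scc[8]=?)
step 3: low=(low[0]=0,low[1]=2,low[2]=0,low[3]=?,low[4]=?,low[5]=?,low[6]=?,low[7]=?,low[8]=?); scc=(scc[0]=0,scc[1]=1,scc[2]=0,scc[3]=?,scc[4]=?,scc[5]=?,scc[6]=?,scc[7]=?,scc[8]=?)
step 4: low=(low[0]=0,low[1]=2,low[2]=0,low[3]=3,low[4]=?,low[5]=?,low[6]=?,low[7]=?,low[8]=?); scc=(scc[0]=0,scc[1]=1,scc[2]=0,scc[3]=2,scc[4]=?,scc[5]=?,scc[6]=?,scc[7]=?,scc[8]=?)
step 5: low=(low[0]=0,low[1]=2,low[2]=0,low[3]=3,low[4]=4,low[5]=?,low[6]=?,low[7]=?,low[8]=5); scc=(scc[0]=0,scc[1]=1,scc[2]=0,scc[3]=2,scc[4]=?,scc[5]=?,scc[6]=?,scc[7]=?,scc[8]=3)
step 6: low=(low[0]=0,low[1]=2,low[2]=0,low[3]=3,low[4]=4,low[5]=?,low[6]=?,low[7]=?,low[8]=5); scc=(scc[0]=0,scc[1]=1,scc[2]=0,scc[3]=2,scc[4]=4,scc[5]=?,scc[6]=?,scc[7]=?,scc[8]=3)
step 7: low=(low[0]=0,low[1]=2,low[2]=0,low[3]=3,low[4]=4,low[5]=6,low[6]=?,low[7]=?,low[8]=5); scc=(scc[0]=0,scc[1]=1,scc[2]=0,scc[3]=2,scc[4]=4,scc[5]=5,scc[6]=?,scc[7]=?,scc[8]=3)
step 8: low=(low[0]=0,low[1]=2,low[2]=0,low[3]=3,low[4]=4,low[5]=6,low[6]=7,low[7]=?,low[8]=5); scc=(scc[0]=0,scc[1]=1,scc[2]=0,scc[3]=2,scc[4]=4,scc[5]=5,scc[6]=6,scc[7]=?,scc[8]=3)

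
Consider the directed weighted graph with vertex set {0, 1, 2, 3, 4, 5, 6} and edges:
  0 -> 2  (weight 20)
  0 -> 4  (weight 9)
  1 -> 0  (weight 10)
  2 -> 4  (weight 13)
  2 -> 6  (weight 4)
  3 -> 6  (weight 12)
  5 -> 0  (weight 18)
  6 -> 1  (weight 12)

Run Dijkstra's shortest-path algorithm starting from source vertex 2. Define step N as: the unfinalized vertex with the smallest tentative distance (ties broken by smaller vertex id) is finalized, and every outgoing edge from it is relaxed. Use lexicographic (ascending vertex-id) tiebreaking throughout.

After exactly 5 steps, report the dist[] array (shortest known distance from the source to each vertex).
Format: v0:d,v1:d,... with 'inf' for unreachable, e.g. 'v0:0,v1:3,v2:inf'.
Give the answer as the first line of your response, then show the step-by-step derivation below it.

v0:26,v1:16,v2:0,v3:inf,v4:13,v5:inf,v6:4

step 1: dist = v0:inf,v1:inf,v2:0,v3:inf,v4:13,v5:inf,v6:4
step 2: dist = v0:inf,v1:16,v2:0,v3:inf,v4:13,v5:inf,v6:4
step 3: dist = v0:inf,v1:16,v2:0,v3:inf,v4:13,v5:inf,v6:4
step 4: dist = v0:26,v1:16,v2:0,v3:inf,v4:13,v5:inf,v6:4
step 5: dist = v0:26,v1:16,v2:0,v3:inf,v4:13,v5:inf,v6:4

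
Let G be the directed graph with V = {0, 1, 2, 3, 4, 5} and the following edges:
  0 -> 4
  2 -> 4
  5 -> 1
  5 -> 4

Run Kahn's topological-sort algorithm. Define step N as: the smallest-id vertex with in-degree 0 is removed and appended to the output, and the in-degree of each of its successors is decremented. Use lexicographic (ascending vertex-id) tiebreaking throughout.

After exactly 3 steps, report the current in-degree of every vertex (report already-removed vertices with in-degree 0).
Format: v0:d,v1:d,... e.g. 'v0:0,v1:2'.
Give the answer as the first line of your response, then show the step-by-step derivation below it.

v0:0,v1:1,v2:0,v3:0,v4:1,v5:0

step 1: output 0; order=[0]; indeg=(0,1,0,0,2,0)
step 2: output 2; order=[0,2]; indeg=(0,1,0,0,1,0)
step 3: output 3; order=[0,2,3]; indeg=(0,1,0,0,1,0)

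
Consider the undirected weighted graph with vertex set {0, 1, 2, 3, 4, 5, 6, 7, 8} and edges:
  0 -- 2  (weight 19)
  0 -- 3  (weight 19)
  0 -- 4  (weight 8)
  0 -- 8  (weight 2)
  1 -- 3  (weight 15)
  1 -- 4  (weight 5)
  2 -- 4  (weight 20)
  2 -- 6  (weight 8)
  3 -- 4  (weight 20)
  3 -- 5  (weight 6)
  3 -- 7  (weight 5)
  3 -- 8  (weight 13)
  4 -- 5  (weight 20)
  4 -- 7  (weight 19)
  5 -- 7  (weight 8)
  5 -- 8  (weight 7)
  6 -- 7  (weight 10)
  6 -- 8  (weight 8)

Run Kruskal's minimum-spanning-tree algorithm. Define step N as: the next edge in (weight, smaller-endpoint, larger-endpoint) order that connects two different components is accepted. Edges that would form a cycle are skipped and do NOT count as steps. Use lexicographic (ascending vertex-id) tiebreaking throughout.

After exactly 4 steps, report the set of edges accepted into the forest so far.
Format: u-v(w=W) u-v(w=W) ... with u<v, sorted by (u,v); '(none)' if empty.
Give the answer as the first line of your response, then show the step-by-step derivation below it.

0-8(w=2) 1-4(w=5) 3-5(w=6) 3-7(w=5)

step 1: add edge 0-8 (w=2); MST = {0-8(w=2)}
step 2: add edge 1-4 (w=5); MST = {0-8(w=2) 1-4(w=5)}
step 3: add edge 3-7 (w=5); MST = {0-8(w=2) 1-4(w=5) 3-7(w=5)}
step 4: add edge 3-5 (w=6); MST = {0-8(w=2) 1-4(w=5) 3-5(w=6) 3-7(w=5)}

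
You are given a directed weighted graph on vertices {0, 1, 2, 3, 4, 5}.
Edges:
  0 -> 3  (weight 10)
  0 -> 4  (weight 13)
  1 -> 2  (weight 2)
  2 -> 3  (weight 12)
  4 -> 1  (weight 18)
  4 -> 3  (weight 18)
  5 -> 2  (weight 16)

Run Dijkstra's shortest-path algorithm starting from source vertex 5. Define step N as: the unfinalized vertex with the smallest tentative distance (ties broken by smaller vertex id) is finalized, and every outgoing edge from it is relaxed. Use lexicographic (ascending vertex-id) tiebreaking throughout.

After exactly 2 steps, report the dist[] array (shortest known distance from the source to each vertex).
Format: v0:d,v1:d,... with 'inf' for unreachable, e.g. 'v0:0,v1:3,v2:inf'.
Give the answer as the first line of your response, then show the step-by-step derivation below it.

v0:inf,v1:inf,v2:16,v3:28,v4:inf,v5:0

step 1: dist = v0:inf,v1:inf,v2:16,v3:inf,v4:inf,v5:0
step 2: dist = v0:inf,v1:inf,v2:16,v3:28,v4:inf,v5:0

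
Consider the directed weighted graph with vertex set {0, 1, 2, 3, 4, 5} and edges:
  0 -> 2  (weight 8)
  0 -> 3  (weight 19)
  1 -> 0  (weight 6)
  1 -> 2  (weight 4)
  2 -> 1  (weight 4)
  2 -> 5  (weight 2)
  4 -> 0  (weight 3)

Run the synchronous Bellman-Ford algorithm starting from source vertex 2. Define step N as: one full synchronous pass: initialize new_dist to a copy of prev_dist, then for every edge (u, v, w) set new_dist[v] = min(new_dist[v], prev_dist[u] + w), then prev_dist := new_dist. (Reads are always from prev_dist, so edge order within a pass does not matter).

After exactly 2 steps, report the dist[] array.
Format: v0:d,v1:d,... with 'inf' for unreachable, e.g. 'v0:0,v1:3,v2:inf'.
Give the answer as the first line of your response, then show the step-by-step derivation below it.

v0:10,v1:4,v2:0,v3:inf,v4:inf,v5:2

step 1: dist = v0:inf,v1:4,v2:0,v3:inf,v4:inf,v5:2
step 2: dist = v0:10,v1:4,v2:0,v3:inf,v4:inf,v5:2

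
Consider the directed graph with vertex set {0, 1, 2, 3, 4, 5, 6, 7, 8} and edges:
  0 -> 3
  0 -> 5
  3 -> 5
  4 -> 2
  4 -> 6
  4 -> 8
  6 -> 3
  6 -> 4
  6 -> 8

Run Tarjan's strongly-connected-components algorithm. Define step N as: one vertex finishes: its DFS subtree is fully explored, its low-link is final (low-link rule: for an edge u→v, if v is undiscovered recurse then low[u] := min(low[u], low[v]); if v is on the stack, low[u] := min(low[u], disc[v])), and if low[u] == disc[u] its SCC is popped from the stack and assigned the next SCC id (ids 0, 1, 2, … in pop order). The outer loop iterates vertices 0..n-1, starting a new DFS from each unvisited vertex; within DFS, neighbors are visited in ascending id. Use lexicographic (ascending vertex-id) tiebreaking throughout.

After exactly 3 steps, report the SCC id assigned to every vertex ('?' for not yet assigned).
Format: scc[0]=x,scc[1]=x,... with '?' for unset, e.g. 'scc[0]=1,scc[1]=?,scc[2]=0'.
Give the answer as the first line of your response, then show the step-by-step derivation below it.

scc[0]=2,scc[1]=?,scc[2]=?,scc[3]=1,scc[4]=?,scc[5]=0,scc[6]=?,scc[7]=?,scc[8]=?

step 1: low=(low[0]=0,low[1]=?,low[2]=?,low[3]=1,low[4]=?,low[5]=2,low[6]=?,low[7]=?,low[8]=?); scc=(scc[0]=?,scc[1]=?,scc[2]=?,scc[3]=?,scc[4]=?,scc[5]=0,scc[6]=?,scc[7]=?,scc[8]=?)
step 2: low=(low[0]=0,low[1]=?,low[2]=?,low[3]=1,low[4]=?,low[5]=2,low[6]=?,low[7]=?,low[8]=?); scc=(scc[0]=?,scc[1]=?,scc[2]=?,scc[3]=1,scc[4]=?,scc[5]=0,scc[6]=?,scc[7]=?,scc[8]=?)
step 3: low=(low[0]=0,low[1]=?,low[2]=?,low[3]=1,low[4]=?,low[5]=2,low[6]=?,low[7]=?,low[8]=?); scc=(scc[0]=2,scc[1]=?,scc[2]=?,scc[3]=1,scc[4]=?,scc[5]=0,scc[6]=?,scc[7]=?,scc[8]=?)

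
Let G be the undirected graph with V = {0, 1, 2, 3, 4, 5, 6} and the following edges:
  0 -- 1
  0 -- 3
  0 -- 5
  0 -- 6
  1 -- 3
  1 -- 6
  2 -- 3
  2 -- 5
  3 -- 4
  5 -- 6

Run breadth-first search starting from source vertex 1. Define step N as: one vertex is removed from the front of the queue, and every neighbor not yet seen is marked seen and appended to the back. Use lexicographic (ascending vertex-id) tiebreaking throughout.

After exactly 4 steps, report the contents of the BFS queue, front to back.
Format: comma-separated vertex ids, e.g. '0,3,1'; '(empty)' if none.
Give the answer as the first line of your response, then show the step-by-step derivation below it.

5,2,4

step 1: dequeue 1; queue=[0,3,6]; order=1
step 2: dequeue 0; queue=[3,6,5]; order=1,0
step 3: dequeue 3; queue=[6,5,2,4]; order=1,0,3
step 4: dequeue 6; queue=[5,2,4]; order=1,0,3,6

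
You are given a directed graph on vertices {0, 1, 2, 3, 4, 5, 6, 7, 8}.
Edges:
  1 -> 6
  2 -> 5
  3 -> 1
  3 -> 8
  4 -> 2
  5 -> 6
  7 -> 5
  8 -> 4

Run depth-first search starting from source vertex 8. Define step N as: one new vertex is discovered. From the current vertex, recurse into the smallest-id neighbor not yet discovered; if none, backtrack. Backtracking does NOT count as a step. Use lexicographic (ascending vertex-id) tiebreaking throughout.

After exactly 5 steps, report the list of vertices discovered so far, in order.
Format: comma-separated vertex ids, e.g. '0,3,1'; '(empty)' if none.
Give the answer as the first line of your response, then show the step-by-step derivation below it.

8,4,2,5,6

step 1: discover 8; path=8; order=8
step 2: discover 4; path=8>4; order=8,4
step 3: discover 2; path=8>4>2; order=8,4,2
step 4: discover 5; path=8>4>2>5; order=8,4,2,5
step 5: discover 6; path=8>4>2>5>6; order=8,4,2,5,6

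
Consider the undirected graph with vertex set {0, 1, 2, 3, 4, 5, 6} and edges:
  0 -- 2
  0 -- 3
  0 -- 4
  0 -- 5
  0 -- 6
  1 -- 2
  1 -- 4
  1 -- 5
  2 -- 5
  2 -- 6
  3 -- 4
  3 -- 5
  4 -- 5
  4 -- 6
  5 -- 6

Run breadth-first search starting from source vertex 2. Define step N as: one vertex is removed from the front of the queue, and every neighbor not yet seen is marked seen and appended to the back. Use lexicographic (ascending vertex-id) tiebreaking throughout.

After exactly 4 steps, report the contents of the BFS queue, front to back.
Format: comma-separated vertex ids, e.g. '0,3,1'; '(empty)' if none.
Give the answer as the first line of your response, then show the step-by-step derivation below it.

6,3,4

step 1: dequeue 2; queue=[0,1,5,6]; order=2
step 2: dequeue 0; queue=[1,5,6,3,4]; order=2,0
step 3: dequeue 1; queue=[5,6,3,4]; order=2,0,1
step 4: dequeue 5; queue=[6,3,4]; order=2,0,1,5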